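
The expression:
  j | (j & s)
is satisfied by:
  {j: True}


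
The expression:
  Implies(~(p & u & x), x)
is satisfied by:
  {x: True}


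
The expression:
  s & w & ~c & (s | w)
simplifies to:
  s & w & ~c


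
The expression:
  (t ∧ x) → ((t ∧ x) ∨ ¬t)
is always true.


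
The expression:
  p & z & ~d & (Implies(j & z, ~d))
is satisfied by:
  {z: True, p: True, d: False}


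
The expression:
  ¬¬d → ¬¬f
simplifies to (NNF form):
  f ∨ ¬d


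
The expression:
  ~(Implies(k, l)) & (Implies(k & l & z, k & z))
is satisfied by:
  {k: True, l: False}


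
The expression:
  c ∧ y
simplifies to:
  c ∧ y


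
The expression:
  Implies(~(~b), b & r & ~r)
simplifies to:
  ~b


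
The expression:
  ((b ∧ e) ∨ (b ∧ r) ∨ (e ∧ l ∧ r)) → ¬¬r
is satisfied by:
  {r: True, e: False, b: False}
  {e: False, b: False, r: False}
  {r: True, b: True, e: False}
  {b: True, e: False, r: False}
  {r: True, e: True, b: False}
  {e: True, r: False, b: False}
  {r: True, b: True, e: True}


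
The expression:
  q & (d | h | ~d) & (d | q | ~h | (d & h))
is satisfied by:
  {q: True}


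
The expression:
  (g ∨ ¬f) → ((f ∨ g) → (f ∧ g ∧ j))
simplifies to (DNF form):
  (f ∧ j) ∨ ¬g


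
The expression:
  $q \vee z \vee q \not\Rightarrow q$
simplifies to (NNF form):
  $q \vee z$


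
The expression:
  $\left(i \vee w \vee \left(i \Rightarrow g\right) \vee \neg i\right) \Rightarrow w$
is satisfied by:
  {w: True}


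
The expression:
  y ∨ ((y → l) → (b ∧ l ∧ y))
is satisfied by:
  {y: True}


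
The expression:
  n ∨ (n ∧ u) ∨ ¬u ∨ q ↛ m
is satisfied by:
  {n: True, q: True, m: False, u: False}
  {n: True, m: False, u: False, q: False}
  {n: True, q: True, m: True, u: False}
  {n: True, m: True, u: False, q: False}
  {q: True, m: False, u: False, n: False}
  {q: False, m: False, u: False, n: False}
  {q: True, m: True, u: False, n: False}
  {m: True, q: False, u: False, n: False}
  {q: True, u: True, n: True, m: False}
  {u: True, n: True, q: False, m: False}
  {q: True, u: True, n: True, m: True}
  {u: True, n: True, m: True, q: False}
  {u: True, q: True, n: False, m: False}


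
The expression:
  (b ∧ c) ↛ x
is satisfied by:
  {c: True, b: True, x: False}


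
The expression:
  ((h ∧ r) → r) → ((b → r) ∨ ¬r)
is always true.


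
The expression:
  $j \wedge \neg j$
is never true.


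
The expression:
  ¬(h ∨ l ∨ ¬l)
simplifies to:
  False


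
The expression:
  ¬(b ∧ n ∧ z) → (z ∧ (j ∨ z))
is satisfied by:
  {z: True}


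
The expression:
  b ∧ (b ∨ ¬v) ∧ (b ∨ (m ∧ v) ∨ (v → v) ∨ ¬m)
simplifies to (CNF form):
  b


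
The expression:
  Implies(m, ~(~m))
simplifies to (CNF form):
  True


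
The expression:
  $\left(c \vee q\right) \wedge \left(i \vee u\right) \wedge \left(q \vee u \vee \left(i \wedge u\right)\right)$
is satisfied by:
  {i: True, u: True, q: True, c: True}
  {i: True, u: True, q: True, c: False}
  {u: True, q: True, c: True, i: False}
  {u: True, q: True, c: False, i: False}
  {i: True, u: True, c: True, q: False}
  {u: True, c: True, q: False, i: False}
  {i: True, q: True, c: True, u: False}
  {i: True, q: True, c: False, u: False}


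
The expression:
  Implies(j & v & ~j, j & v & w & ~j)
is always true.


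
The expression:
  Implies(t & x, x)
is always true.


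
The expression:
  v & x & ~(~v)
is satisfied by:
  {x: True, v: True}


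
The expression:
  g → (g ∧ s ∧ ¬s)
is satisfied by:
  {g: False}


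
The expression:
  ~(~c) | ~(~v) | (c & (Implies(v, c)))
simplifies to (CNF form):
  c | v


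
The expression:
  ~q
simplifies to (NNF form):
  ~q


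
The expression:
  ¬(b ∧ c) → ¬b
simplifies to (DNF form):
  c ∨ ¬b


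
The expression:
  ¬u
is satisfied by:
  {u: False}


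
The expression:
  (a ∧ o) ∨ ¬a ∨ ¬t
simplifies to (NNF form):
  o ∨ ¬a ∨ ¬t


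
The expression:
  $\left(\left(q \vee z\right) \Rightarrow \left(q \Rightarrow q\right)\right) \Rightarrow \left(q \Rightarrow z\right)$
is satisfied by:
  {z: True, q: False}
  {q: False, z: False}
  {q: True, z: True}


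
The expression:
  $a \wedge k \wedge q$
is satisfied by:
  {a: True, q: True, k: True}


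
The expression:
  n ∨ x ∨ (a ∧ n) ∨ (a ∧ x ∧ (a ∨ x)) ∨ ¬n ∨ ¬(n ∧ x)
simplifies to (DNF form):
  True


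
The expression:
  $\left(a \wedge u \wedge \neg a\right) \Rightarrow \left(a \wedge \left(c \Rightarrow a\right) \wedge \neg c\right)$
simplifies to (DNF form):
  $\text{True}$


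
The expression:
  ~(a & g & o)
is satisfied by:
  {g: False, o: False, a: False}
  {a: True, g: False, o: False}
  {o: True, g: False, a: False}
  {a: True, o: True, g: False}
  {g: True, a: False, o: False}
  {a: True, g: True, o: False}
  {o: True, g: True, a: False}


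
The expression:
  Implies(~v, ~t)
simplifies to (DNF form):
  v | ~t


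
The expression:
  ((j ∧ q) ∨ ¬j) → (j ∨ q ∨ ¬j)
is always true.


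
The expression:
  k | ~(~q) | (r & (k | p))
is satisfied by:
  {k: True, q: True, p: True, r: True}
  {k: True, q: True, p: True, r: False}
  {k: True, q: True, r: True, p: False}
  {k: True, q: True, r: False, p: False}
  {k: True, p: True, r: True, q: False}
  {k: True, p: True, r: False, q: False}
  {k: True, p: False, r: True, q: False}
  {k: True, p: False, r: False, q: False}
  {q: True, p: True, r: True, k: False}
  {q: True, p: True, r: False, k: False}
  {q: True, r: True, p: False, k: False}
  {q: True, r: False, p: False, k: False}
  {p: True, r: True, q: False, k: False}


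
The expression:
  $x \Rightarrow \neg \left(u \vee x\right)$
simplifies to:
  $\neg x$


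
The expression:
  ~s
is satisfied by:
  {s: False}


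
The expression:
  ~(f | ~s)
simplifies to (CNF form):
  s & ~f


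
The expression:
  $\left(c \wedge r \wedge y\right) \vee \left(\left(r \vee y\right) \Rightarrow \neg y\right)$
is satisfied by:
  {r: True, c: True, y: False}
  {r: True, c: False, y: False}
  {c: True, r: False, y: False}
  {r: False, c: False, y: False}
  {r: True, y: True, c: True}


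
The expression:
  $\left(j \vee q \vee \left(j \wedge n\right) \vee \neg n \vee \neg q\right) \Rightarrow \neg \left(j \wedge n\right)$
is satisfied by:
  {n: False, j: False}
  {j: True, n: False}
  {n: True, j: False}


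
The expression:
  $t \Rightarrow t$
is always true.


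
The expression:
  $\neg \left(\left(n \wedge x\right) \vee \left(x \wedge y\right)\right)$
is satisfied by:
  {y: False, x: False, n: False}
  {n: True, y: False, x: False}
  {y: True, n: False, x: False}
  {n: True, y: True, x: False}
  {x: True, n: False, y: False}


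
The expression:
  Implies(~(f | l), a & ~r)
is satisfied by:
  {l: True, f: True, a: True, r: False}
  {l: True, f: True, a: False, r: False}
  {r: True, l: True, f: True, a: True}
  {r: True, l: True, f: True, a: False}
  {l: True, a: True, f: False, r: False}
  {l: True, a: False, f: False, r: False}
  {l: True, r: True, a: True, f: False}
  {l: True, r: True, a: False, f: False}
  {f: True, a: True, l: False, r: False}
  {f: True, l: False, a: False, r: False}
  {r: True, f: True, a: True, l: False}
  {r: True, f: True, l: False, a: False}
  {a: True, l: False, f: False, r: False}


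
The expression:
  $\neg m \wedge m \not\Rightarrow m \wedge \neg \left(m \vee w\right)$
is never true.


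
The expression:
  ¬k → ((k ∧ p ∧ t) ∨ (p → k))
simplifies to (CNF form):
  k ∨ ¬p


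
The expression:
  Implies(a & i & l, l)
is always true.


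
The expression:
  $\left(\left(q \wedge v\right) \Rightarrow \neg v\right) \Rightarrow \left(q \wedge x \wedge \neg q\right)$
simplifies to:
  $q \wedge v$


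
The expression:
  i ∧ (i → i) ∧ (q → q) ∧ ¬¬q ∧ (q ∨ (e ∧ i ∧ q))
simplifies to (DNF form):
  i ∧ q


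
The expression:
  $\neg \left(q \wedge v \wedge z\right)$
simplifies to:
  $\neg q \vee \neg v \vee \neg z$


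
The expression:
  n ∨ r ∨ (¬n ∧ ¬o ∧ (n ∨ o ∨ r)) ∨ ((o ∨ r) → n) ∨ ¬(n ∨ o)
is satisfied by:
  {r: True, n: True, o: False}
  {r: True, o: False, n: False}
  {n: True, o: False, r: False}
  {n: False, o: False, r: False}
  {r: True, n: True, o: True}
  {r: True, o: True, n: False}
  {n: True, o: True, r: False}


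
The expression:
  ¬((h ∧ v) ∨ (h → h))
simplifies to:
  False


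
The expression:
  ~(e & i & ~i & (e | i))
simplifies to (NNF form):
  True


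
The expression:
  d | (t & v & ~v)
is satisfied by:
  {d: True}


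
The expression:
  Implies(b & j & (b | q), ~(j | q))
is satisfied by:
  {b: False, j: False}
  {j: True, b: False}
  {b: True, j: False}


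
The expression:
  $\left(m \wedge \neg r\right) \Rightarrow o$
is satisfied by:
  {r: True, o: True, m: False}
  {r: True, m: False, o: False}
  {o: True, m: False, r: False}
  {o: False, m: False, r: False}
  {r: True, o: True, m: True}
  {r: True, m: True, o: False}
  {o: True, m: True, r: False}


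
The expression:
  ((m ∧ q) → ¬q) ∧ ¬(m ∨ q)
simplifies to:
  ¬m ∧ ¬q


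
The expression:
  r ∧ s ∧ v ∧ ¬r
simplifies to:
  False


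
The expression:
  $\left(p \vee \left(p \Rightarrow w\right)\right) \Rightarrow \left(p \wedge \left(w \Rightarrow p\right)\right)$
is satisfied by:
  {p: True}


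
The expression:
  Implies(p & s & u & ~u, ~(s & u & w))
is always true.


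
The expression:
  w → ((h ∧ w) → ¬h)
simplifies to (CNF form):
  ¬h ∨ ¬w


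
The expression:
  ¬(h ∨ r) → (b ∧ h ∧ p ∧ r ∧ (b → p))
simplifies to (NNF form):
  h ∨ r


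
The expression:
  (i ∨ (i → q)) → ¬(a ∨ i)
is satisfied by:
  {i: False, a: False}


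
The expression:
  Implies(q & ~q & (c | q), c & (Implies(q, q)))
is always true.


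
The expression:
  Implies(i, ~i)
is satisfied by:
  {i: False}


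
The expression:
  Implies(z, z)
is always true.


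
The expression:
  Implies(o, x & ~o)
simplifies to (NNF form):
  ~o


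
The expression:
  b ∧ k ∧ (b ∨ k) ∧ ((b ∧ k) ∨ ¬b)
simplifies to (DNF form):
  b ∧ k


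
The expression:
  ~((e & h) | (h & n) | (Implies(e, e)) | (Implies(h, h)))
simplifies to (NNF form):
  False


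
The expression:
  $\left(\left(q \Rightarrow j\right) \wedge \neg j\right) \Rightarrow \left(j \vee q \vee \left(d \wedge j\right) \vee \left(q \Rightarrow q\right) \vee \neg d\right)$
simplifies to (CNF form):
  $\text{True}$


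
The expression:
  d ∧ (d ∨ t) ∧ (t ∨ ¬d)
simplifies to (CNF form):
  d ∧ t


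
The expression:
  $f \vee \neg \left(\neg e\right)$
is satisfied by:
  {e: True, f: True}
  {e: True, f: False}
  {f: True, e: False}


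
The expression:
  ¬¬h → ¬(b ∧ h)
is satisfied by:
  {h: False, b: False}
  {b: True, h: False}
  {h: True, b: False}


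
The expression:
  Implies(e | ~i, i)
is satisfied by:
  {i: True}


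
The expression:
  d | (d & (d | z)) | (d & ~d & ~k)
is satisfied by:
  {d: True}


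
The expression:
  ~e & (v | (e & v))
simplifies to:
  v & ~e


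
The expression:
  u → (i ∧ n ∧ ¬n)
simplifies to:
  ¬u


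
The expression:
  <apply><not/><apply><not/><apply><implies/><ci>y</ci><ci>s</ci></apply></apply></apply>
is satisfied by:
  {s: True, y: False}
  {y: False, s: False}
  {y: True, s: True}


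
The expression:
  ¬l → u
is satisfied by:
  {l: True, u: True}
  {l: True, u: False}
  {u: True, l: False}


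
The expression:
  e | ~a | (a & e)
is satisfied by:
  {e: True, a: False}
  {a: False, e: False}
  {a: True, e: True}


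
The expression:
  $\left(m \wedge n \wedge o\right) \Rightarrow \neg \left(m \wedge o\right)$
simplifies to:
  $\neg m \vee \neg n \vee \neg o$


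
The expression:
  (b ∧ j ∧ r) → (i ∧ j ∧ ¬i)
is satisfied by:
  {b: False, r: False, j: False}
  {j: True, b: False, r: False}
  {r: True, b: False, j: False}
  {j: True, r: True, b: False}
  {b: True, j: False, r: False}
  {j: True, b: True, r: False}
  {r: True, b: True, j: False}


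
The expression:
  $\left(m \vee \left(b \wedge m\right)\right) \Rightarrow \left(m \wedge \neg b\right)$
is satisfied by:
  {m: False, b: False}
  {b: True, m: False}
  {m: True, b: False}


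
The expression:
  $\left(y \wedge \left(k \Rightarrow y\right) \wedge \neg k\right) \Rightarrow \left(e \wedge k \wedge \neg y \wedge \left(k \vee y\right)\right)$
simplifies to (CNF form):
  $k \vee \neg y$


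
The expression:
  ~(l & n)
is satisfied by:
  {l: False, n: False}
  {n: True, l: False}
  {l: True, n: False}


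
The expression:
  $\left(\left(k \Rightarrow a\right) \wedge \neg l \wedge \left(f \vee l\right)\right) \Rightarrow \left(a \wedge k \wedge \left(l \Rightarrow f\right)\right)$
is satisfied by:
  {k: True, l: True, f: False}
  {k: True, l: False, f: False}
  {l: True, k: False, f: False}
  {k: False, l: False, f: False}
  {f: True, k: True, l: True}
  {f: True, k: True, l: False}
  {f: True, l: True, k: False}


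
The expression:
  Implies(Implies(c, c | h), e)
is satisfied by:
  {e: True}


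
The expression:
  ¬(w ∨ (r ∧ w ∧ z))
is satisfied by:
  {w: False}


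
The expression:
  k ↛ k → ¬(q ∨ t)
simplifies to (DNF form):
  True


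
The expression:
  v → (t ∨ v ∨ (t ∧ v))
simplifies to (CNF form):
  True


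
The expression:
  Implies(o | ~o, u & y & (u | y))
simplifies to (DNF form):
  u & y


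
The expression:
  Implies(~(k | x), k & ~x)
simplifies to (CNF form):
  k | x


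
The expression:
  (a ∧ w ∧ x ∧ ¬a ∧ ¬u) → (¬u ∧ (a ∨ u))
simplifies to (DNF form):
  True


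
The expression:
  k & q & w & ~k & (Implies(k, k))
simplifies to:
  False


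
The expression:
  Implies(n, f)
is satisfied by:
  {f: True, n: False}
  {n: False, f: False}
  {n: True, f: True}


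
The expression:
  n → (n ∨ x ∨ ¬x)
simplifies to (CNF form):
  True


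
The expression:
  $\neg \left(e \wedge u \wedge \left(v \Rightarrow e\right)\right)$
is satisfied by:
  {u: False, e: False}
  {e: True, u: False}
  {u: True, e: False}


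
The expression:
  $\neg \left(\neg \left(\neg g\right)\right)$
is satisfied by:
  {g: False}


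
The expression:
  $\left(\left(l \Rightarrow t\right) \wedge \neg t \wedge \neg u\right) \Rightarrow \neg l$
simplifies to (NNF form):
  $\text{True}$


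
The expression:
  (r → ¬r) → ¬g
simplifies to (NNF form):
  r ∨ ¬g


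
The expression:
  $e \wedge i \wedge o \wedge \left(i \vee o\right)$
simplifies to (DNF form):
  $e \wedge i \wedge o$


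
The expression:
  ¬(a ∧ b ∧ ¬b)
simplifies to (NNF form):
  True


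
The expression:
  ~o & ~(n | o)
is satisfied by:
  {n: False, o: False}


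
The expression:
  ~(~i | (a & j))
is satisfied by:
  {i: True, a: False, j: False}
  {i: True, j: True, a: False}
  {i: True, a: True, j: False}


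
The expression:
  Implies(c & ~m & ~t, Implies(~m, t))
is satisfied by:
  {t: True, m: True, c: False}
  {t: True, c: False, m: False}
  {m: True, c: False, t: False}
  {m: False, c: False, t: False}
  {t: True, m: True, c: True}
  {t: True, c: True, m: False}
  {m: True, c: True, t: False}


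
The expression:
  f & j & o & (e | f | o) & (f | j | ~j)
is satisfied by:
  {f: True, j: True, o: True}


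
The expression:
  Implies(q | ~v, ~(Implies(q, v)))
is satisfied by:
  {q: True, v: False}
  {v: True, q: False}


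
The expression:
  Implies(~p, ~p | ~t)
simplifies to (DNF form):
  True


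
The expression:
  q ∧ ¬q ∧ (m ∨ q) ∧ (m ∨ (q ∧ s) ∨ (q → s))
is never true.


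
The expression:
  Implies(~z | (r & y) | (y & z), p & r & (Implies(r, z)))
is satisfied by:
  {r: True, z: True, p: True, y: False}
  {r: True, z: True, p: False, y: False}
  {z: True, p: True, r: False, y: False}
  {z: True, r: False, p: False, y: False}
  {r: True, y: True, z: True, p: True}


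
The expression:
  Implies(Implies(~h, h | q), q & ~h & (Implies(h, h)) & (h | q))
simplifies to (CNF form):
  ~h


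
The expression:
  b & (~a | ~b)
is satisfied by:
  {b: True, a: False}


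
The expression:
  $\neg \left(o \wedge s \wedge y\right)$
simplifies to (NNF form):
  $\neg o \vee \neg s \vee \neg y$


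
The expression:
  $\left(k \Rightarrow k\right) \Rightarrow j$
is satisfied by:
  {j: True}


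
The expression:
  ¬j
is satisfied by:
  {j: False}


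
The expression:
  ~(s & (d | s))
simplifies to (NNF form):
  ~s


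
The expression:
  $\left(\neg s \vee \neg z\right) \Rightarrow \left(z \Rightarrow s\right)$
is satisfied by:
  {s: True, z: False}
  {z: False, s: False}
  {z: True, s: True}


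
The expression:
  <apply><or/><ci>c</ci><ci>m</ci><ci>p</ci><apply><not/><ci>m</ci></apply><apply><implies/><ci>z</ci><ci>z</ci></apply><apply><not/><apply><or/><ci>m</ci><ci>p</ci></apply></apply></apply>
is always true.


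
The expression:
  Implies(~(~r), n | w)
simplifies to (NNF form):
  n | w | ~r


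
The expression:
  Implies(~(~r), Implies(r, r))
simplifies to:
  True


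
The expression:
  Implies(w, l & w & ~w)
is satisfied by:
  {w: False}


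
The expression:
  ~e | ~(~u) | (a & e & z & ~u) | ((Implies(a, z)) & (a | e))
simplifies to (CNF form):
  u | z | ~a | ~e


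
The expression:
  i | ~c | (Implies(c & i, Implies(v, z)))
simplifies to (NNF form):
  True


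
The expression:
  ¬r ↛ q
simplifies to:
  q ∨ ¬r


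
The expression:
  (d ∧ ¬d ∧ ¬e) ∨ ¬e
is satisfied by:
  {e: False}


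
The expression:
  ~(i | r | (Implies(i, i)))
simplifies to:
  False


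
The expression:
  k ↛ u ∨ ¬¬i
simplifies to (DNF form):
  i ∨ (k ∧ ¬u)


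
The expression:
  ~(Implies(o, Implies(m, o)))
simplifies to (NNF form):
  False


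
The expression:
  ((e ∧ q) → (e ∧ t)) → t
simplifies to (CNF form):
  (e ∨ t) ∧ (q ∨ t)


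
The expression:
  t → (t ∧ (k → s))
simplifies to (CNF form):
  s ∨ ¬k ∨ ¬t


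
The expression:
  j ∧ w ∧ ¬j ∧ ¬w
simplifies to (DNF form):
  False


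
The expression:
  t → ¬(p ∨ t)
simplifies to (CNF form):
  ¬t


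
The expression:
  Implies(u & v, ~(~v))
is always true.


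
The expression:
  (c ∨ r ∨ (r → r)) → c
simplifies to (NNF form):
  c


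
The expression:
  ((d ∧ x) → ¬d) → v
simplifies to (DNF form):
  v ∨ (d ∧ x)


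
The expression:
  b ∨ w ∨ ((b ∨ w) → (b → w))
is always true.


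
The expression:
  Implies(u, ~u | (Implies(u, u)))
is always true.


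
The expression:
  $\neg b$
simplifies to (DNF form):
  $\neg b$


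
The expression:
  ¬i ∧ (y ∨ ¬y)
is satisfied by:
  {i: False}


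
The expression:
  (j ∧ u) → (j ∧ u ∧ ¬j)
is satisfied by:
  {u: False, j: False}
  {j: True, u: False}
  {u: True, j: False}


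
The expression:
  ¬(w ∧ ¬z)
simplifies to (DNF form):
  z ∨ ¬w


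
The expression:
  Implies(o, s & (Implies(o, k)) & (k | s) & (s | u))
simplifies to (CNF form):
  (k | ~o) & (s | ~o)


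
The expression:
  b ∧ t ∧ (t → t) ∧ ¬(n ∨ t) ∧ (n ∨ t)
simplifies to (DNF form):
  False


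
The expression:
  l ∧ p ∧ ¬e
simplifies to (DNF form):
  l ∧ p ∧ ¬e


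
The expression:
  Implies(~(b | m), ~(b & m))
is always true.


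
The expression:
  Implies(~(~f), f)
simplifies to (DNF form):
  True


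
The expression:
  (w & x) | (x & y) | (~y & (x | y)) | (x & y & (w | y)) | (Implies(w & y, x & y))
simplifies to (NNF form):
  x | ~w | ~y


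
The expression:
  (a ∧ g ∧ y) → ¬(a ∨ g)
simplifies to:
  ¬a ∨ ¬g ∨ ¬y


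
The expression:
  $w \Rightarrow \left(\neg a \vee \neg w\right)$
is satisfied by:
  {w: False, a: False}
  {a: True, w: False}
  {w: True, a: False}


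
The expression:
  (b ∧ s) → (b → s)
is always true.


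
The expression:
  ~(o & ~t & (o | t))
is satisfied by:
  {t: True, o: False}
  {o: False, t: False}
  {o: True, t: True}


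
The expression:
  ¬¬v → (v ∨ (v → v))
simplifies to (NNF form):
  True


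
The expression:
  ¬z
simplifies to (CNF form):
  ¬z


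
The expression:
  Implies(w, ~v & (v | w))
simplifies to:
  ~v | ~w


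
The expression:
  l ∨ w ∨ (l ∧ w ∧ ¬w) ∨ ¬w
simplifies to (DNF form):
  True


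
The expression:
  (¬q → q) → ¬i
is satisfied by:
  {q: False, i: False}
  {i: True, q: False}
  {q: True, i: False}


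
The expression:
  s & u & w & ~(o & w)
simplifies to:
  s & u & w & ~o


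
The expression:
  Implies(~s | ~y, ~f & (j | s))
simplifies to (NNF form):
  (s & y) | (j & ~f) | (s & ~f)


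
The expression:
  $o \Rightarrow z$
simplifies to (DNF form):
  $z \vee \neg o$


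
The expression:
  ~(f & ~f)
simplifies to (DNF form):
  True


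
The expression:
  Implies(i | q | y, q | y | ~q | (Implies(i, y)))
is always true.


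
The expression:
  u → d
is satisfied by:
  {d: True, u: False}
  {u: False, d: False}
  {u: True, d: True}


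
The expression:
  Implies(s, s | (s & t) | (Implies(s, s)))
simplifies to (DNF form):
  True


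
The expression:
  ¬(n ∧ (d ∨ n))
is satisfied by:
  {n: False}


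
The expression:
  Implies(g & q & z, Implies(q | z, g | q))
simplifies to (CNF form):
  True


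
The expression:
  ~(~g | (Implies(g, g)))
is never true.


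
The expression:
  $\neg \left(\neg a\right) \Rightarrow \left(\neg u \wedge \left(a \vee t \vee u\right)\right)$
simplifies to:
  $\neg a \vee \neg u$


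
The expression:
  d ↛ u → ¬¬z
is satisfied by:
  {z: True, u: True, d: False}
  {z: True, u: False, d: False}
  {u: True, z: False, d: False}
  {z: False, u: False, d: False}
  {d: True, z: True, u: True}
  {d: True, z: True, u: False}
  {d: True, u: True, z: False}


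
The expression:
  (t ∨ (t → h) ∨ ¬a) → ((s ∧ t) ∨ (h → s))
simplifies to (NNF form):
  s ∨ ¬h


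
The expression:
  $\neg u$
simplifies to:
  $\neg u$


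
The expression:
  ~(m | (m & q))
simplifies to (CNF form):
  ~m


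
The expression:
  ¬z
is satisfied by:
  {z: False}


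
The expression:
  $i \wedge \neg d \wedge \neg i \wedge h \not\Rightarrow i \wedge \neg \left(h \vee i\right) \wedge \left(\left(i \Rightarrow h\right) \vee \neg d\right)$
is never true.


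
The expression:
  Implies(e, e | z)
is always true.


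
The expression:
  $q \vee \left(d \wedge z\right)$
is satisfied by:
  {q: True, z: True, d: True}
  {q: True, z: True, d: False}
  {q: True, d: True, z: False}
  {q: True, d: False, z: False}
  {z: True, d: True, q: False}


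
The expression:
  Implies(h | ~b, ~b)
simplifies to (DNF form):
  ~b | ~h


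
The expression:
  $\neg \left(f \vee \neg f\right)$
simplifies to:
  $\text{False}$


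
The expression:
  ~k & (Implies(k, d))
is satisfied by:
  {k: False}


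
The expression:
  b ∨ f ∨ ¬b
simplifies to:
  True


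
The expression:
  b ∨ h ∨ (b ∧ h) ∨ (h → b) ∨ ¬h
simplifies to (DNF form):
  True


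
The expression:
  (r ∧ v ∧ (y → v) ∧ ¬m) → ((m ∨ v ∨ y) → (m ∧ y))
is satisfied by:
  {m: True, v: False, r: False}
  {v: False, r: False, m: False}
  {r: True, m: True, v: False}
  {r: True, v: False, m: False}
  {m: True, v: True, r: False}
  {v: True, m: False, r: False}
  {r: True, v: True, m: True}


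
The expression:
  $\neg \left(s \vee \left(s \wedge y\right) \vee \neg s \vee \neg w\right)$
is never true.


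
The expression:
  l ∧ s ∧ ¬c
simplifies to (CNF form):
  l ∧ s ∧ ¬c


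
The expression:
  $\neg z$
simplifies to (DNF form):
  $\neg z$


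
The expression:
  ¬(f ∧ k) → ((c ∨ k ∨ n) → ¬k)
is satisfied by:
  {f: True, k: False}
  {k: False, f: False}
  {k: True, f: True}


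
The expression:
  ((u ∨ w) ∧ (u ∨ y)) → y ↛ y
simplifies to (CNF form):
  ¬u ∧ (¬w ∨ ¬y)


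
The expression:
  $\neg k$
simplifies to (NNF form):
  $\neg k$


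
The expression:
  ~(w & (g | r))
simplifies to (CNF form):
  (~g | ~w) & (~r | ~w)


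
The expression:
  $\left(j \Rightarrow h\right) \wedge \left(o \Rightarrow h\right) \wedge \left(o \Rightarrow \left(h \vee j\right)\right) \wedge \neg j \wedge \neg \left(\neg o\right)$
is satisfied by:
  {h: True, o: True, j: False}


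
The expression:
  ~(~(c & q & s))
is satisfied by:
  {c: True, s: True, q: True}


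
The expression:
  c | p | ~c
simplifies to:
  True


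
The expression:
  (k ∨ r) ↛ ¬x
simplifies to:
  x ∧ (k ∨ r)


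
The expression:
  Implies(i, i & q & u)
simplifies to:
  ~i | (q & u)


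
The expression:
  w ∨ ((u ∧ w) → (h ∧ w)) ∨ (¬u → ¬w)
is always true.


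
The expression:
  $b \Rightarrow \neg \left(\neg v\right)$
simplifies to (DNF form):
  $v \vee \neg b$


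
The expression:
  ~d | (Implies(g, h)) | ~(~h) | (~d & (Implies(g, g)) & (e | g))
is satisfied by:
  {h: True, g: False, d: False}
  {g: False, d: False, h: False}
  {d: True, h: True, g: False}
  {d: True, g: False, h: False}
  {h: True, g: True, d: False}
  {g: True, h: False, d: False}
  {d: True, g: True, h: True}


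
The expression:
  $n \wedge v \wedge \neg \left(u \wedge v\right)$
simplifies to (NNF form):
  $n \wedge v \wedge \neg u$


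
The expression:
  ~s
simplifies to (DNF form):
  ~s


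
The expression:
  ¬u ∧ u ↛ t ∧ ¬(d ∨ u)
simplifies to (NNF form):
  False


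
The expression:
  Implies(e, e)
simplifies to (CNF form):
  True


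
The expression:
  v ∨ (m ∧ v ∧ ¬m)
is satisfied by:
  {v: True}


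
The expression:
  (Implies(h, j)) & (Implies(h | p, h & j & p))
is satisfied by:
  {j: True, p: False, h: False}
  {j: False, p: False, h: False}
  {p: True, h: True, j: True}


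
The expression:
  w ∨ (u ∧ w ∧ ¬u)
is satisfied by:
  {w: True}


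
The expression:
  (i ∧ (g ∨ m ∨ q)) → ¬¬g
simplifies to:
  g ∨ (¬m ∧ ¬q) ∨ ¬i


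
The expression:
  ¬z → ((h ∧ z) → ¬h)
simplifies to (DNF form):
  True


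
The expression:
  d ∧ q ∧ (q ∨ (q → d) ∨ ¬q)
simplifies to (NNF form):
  d ∧ q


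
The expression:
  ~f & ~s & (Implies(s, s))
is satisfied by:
  {f: False, s: False}


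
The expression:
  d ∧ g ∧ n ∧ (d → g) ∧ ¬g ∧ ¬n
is never true.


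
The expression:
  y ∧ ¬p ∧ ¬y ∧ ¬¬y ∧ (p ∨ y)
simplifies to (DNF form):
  False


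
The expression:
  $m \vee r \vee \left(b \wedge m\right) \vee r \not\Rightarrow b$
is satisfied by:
  {r: True, m: True}
  {r: True, m: False}
  {m: True, r: False}


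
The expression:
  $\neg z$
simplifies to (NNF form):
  $\neg z$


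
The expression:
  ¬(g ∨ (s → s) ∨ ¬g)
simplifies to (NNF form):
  False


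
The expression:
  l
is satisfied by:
  {l: True}


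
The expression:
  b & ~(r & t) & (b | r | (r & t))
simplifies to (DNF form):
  (b & ~r) | (b & ~t)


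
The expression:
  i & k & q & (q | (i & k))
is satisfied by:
  {i: True, q: True, k: True}


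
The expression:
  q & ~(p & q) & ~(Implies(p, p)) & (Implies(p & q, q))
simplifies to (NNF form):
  False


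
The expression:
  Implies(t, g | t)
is always true.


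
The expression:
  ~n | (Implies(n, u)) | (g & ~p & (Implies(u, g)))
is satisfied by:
  {g: True, u: True, p: False, n: False}
  {u: True, g: False, p: False, n: False}
  {g: True, u: True, p: True, n: False}
  {u: True, p: True, g: False, n: False}
  {g: True, p: False, u: False, n: False}
  {g: False, p: False, u: False, n: False}
  {g: True, p: True, u: False, n: False}
  {p: True, g: False, u: False, n: False}
  {n: True, g: True, u: True, p: False}
  {n: True, u: True, g: False, p: False}
  {n: True, g: True, u: True, p: True}
  {n: True, u: True, p: True, g: False}
  {n: True, g: True, p: False, u: False}


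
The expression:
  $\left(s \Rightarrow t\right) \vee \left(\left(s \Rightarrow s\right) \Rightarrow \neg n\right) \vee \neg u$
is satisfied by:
  {t: True, s: False, u: False, n: False}
  {t: False, s: False, u: False, n: False}
  {n: True, t: True, s: False, u: False}
  {n: True, t: False, s: False, u: False}
  {t: True, u: True, n: False, s: False}
  {u: True, n: False, s: False, t: False}
  {n: True, u: True, t: True, s: False}
  {n: True, u: True, t: False, s: False}
  {t: True, s: True, n: False, u: False}
  {s: True, n: False, u: False, t: False}
  {t: True, n: True, s: True, u: False}
  {n: True, s: True, t: False, u: False}
  {t: True, u: True, s: True, n: False}
  {u: True, s: True, n: False, t: False}
  {n: True, u: True, s: True, t: True}


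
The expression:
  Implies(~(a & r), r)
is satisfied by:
  {r: True}


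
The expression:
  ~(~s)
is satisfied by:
  {s: True}


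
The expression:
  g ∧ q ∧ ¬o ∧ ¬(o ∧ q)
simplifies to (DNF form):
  g ∧ q ∧ ¬o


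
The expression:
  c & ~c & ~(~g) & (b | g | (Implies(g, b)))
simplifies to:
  False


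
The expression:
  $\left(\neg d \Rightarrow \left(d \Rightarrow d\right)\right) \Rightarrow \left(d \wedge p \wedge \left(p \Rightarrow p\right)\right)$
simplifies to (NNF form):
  $d \wedge p$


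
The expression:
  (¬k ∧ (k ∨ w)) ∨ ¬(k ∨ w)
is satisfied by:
  {k: False}


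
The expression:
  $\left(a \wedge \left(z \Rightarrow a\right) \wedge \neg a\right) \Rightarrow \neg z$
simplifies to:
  $\text{True}$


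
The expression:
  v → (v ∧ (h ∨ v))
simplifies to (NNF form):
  True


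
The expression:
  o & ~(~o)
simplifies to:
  o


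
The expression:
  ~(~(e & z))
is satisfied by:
  {z: True, e: True}


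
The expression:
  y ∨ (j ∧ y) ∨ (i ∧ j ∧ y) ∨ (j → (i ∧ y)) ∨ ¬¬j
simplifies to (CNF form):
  True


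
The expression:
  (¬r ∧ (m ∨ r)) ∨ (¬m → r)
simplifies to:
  m ∨ r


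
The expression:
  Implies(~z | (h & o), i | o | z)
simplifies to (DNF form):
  i | o | z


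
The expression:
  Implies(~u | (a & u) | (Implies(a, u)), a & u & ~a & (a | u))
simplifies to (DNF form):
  False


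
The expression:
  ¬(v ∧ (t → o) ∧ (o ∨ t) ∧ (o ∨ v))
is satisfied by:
  {v: False, o: False}
  {o: True, v: False}
  {v: True, o: False}


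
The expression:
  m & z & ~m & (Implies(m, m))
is never true.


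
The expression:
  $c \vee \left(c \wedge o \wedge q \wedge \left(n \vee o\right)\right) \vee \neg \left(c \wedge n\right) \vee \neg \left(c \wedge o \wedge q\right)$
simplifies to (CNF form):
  $\text{True}$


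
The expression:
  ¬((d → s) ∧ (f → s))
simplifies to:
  ¬s ∧ (d ∨ f)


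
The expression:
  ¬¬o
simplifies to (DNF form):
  o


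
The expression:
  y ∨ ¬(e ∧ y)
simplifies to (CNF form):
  True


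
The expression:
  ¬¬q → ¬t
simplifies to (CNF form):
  ¬q ∨ ¬t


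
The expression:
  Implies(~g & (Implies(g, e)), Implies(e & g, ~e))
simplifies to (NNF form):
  True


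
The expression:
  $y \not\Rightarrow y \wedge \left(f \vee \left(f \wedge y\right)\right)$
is never true.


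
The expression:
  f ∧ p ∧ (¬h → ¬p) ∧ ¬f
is never true.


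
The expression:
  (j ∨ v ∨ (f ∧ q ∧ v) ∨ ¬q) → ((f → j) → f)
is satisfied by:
  {f: True, q: True, v: False, j: False}
  {f: True, v: False, q: False, j: False}
  {j: True, f: True, q: True, v: False}
  {j: True, f: True, v: False, q: False}
  {f: True, q: True, v: True, j: False}
  {f: True, v: True, q: False, j: False}
  {f: True, j: True, v: True, q: True}
  {f: True, j: True, v: True, q: False}
  {q: True, j: False, v: False, f: False}


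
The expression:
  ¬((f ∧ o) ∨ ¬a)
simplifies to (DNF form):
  (a ∧ ¬f) ∨ (a ∧ ¬o)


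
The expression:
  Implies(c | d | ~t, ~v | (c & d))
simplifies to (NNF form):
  ~v | (c & d) | (t & ~c & ~d)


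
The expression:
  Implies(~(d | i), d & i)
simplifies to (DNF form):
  d | i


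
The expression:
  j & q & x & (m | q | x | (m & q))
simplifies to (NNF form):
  j & q & x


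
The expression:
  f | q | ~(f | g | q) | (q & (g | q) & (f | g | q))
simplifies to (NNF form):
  f | q | ~g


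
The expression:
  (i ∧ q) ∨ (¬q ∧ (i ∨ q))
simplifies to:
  i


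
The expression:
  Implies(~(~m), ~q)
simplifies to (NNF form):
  ~m | ~q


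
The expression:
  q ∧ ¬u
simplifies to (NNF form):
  q ∧ ¬u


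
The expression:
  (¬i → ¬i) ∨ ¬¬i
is always true.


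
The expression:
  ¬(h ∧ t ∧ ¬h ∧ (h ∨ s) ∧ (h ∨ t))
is always true.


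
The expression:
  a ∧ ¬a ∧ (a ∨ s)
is never true.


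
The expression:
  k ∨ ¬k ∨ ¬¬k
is always true.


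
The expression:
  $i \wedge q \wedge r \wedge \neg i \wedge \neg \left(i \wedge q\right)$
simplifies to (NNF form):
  $\text{False}$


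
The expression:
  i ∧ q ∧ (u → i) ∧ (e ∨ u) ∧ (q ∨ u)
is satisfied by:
  {i: True, e: True, u: True, q: True}
  {i: True, e: True, q: True, u: False}
  {i: True, u: True, q: True, e: False}


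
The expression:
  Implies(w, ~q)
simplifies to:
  ~q | ~w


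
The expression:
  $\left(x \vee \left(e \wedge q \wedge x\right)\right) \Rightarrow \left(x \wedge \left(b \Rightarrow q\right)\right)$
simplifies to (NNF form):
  $q \vee \neg b \vee \neg x$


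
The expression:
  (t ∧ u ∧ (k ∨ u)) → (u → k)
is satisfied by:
  {k: True, u: False, t: False}
  {u: False, t: False, k: False}
  {k: True, t: True, u: False}
  {t: True, u: False, k: False}
  {k: True, u: True, t: False}
  {u: True, k: False, t: False}
  {k: True, t: True, u: True}


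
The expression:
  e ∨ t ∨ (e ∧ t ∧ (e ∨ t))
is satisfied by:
  {t: True, e: True}
  {t: True, e: False}
  {e: True, t: False}


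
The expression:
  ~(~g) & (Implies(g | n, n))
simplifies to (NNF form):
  g & n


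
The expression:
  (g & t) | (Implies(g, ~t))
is always true.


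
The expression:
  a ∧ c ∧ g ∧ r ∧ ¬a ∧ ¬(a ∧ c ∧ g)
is never true.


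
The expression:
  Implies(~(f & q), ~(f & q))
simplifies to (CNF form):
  True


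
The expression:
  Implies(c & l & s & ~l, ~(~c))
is always true.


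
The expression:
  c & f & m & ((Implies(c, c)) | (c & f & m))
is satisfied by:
  {c: True, m: True, f: True}


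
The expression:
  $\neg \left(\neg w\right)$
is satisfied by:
  {w: True}


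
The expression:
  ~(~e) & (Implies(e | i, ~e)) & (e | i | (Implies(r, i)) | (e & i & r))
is never true.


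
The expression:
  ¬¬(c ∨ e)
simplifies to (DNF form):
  c ∨ e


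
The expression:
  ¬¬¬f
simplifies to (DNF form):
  ¬f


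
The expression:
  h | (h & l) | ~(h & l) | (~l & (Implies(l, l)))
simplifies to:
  True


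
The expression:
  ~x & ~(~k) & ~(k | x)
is never true.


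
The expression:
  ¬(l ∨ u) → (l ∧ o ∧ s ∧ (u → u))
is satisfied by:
  {l: True, u: True}
  {l: True, u: False}
  {u: True, l: False}


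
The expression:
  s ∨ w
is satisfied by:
  {s: True, w: True}
  {s: True, w: False}
  {w: True, s: False}


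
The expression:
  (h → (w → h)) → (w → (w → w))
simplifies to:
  True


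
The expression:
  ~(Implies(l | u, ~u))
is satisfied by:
  {u: True}


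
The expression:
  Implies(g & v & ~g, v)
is always true.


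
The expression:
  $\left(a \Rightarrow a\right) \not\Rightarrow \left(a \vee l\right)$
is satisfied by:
  {l: False, a: False}


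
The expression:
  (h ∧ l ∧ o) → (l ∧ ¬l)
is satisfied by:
  {l: False, o: False, h: False}
  {h: True, l: False, o: False}
  {o: True, l: False, h: False}
  {h: True, o: True, l: False}
  {l: True, h: False, o: False}
  {h: True, l: True, o: False}
  {o: True, l: True, h: False}


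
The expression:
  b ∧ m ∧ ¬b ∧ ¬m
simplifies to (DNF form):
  False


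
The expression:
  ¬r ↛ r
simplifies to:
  True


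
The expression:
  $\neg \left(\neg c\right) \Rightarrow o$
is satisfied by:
  {o: True, c: False}
  {c: False, o: False}
  {c: True, o: True}


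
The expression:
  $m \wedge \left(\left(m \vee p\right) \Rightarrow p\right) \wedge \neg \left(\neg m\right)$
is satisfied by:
  {m: True, p: True}


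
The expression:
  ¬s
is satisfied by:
  {s: False}


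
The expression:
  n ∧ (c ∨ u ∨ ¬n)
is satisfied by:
  {c: True, u: True, n: True}
  {c: True, n: True, u: False}
  {u: True, n: True, c: False}


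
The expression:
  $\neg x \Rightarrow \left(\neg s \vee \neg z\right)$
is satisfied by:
  {x: True, s: False, z: False}
  {s: False, z: False, x: False}
  {x: True, z: True, s: False}
  {z: True, s: False, x: False}
  {x: True, s: True, z: False}
  {s: True, x: False, z: False}
  {x: True, z: True, s: True}


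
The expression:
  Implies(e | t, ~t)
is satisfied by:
  {t: False}


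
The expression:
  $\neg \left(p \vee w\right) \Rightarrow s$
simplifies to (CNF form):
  $p \vee s \vee w$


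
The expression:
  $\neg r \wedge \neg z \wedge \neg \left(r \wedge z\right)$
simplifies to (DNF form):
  $\neg r \wedge \neg z$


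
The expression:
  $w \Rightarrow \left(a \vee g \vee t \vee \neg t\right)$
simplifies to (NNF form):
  $\text{True}$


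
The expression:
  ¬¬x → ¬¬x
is always true.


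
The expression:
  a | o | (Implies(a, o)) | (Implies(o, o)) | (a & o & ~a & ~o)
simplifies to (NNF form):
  True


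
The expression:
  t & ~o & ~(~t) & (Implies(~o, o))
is never true.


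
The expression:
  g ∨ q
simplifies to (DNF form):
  g ∨ q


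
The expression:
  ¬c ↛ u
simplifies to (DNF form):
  u ∨ ¬c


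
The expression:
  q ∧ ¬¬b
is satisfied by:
  {b: True, q: True}


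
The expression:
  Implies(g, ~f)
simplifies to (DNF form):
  ~f | ~g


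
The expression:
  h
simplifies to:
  h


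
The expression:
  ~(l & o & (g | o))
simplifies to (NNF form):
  ~l | ~o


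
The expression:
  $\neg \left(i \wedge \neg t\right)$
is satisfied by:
  {t: True, i: False}
  {i: False, t: False}
  {i: True, t: True}


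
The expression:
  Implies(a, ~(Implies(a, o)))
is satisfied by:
  {o: False, a: False}
  {a: True, o: False}
  {o: True, a: False}
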